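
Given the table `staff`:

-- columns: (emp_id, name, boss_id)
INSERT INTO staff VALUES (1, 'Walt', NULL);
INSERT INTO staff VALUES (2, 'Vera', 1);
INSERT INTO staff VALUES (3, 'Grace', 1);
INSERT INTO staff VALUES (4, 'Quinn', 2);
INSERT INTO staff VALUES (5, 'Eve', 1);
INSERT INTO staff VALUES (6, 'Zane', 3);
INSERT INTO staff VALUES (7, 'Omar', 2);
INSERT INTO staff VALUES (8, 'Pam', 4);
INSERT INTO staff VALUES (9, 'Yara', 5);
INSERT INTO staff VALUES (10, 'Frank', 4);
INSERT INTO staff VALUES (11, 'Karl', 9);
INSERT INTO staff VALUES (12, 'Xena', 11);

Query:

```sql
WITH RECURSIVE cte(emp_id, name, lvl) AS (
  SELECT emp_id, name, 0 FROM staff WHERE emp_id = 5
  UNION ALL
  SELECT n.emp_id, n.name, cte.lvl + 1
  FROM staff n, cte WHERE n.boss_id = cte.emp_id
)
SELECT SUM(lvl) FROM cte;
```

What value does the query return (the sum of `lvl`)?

Base: emp_id=5 (Eve) at lvl 0.
Iteration 1: rows with boss_id in {5} -> Yara (id 9, lvl 1).
Iteration 2: rows with boss_id in {9} -> Karl (id 11, lvl 2).
Iteration 3: rows with boss_id in {11} -> Xena (id 12, lvl 3).
Iteration 4: no rows with boss_id in {12}; recursion stops.
SUM(lvl) = 0 + 1 + 2 + 3 = 6.

6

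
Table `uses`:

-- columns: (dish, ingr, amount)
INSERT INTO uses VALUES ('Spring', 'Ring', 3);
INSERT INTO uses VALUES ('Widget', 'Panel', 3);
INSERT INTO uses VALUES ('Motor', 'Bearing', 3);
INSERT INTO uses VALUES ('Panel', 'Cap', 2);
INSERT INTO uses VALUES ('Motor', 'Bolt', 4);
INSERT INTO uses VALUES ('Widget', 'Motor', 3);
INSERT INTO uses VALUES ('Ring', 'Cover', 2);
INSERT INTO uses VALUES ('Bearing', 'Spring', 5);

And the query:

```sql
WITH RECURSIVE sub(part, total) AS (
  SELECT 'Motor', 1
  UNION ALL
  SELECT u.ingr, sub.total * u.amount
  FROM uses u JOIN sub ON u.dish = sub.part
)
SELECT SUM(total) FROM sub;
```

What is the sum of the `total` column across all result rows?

158

Base: (Motor, total=1).
Iteration 1: components of {Motor} -> Bearing = 1*3 = 3, Bolt = 1*4 = 4.
Iteration 2: components of {Bearing,Bolt} -> Spring = 3*5 = 15.
Iteration 3: components of {Spring} -> Ring = 15*3 = 45.
Iteration 4: components of {Ring} -> Cover = 45*2 = 90.
Iteration 5: no further components; recursion stops.
SUM(total) = 1 + 3 + 4 + 15 + 45 + 90 = 158.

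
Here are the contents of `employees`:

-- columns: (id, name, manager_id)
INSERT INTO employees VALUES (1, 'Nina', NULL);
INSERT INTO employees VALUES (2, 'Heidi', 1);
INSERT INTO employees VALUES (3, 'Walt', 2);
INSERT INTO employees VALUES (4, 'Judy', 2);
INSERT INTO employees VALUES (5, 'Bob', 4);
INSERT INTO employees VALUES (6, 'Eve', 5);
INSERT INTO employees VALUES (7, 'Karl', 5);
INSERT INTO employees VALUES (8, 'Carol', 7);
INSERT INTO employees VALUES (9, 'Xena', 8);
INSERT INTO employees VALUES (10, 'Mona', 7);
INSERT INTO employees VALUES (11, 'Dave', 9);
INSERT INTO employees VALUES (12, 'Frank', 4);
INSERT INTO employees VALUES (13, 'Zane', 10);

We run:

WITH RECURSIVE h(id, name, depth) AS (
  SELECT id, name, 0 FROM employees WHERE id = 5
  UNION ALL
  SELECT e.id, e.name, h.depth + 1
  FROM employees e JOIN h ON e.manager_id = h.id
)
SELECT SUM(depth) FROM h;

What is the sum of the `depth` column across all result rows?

Base: id=5 (Bob) at depth 0.
Iteration 1: rows with manager_id in {5} -> Eve (id 6, depth 1), Karl (id 7, depth 1).
Iteration 2: rows with manager_id in {6,7} -> Carol (id 8, depth 2), Mona (id 10, depth 2).
Iteration 3: rows with manager_id in {8,10} -> Xena (id 9, depth 3), Zane (id 13, depth 3).
Iteration 4: rows with manager_id in {9,13} -> Dave (id 11, depth 4).
Iteration 5: no rows with manager_id in {11}; recursion stops.
SUM(depth) = 0 + 1 + 1 + 2 + 2 + 3 + 3 + 4 = 16.

16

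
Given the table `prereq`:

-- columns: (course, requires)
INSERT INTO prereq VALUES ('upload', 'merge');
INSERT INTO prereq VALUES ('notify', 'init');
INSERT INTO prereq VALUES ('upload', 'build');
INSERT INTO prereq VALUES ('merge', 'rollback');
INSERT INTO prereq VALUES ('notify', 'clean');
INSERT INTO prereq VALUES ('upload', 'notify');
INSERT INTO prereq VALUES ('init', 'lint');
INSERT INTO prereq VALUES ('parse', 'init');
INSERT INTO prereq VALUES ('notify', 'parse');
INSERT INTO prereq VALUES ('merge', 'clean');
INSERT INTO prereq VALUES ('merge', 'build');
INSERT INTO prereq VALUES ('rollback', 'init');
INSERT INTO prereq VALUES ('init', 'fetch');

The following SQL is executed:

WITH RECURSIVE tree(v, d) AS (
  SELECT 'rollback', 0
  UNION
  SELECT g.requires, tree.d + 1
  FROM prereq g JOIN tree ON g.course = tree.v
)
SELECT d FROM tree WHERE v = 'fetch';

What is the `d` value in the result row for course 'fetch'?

Base: (rollback, d=0).
Iteration 1: edges from {rollback} -> (init, d=1).
Iteration 2: edges from {init} -> (fetch, d=2), (lint, d=2).
Iteration 3: no outgoing edges from {fetch,lint}; recursion stops.

2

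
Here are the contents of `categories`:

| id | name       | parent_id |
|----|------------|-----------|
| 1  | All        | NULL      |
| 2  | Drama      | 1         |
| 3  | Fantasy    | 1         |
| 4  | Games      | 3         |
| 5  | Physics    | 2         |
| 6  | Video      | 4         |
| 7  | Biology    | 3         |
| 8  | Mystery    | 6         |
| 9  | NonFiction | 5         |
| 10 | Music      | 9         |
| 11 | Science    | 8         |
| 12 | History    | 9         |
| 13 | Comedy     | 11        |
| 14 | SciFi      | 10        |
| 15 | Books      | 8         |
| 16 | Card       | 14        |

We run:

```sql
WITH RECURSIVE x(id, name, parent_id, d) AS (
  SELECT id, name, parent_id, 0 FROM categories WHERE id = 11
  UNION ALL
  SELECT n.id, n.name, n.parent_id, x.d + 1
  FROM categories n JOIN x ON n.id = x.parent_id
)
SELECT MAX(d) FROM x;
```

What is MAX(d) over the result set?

5

Base: id=11 (Science), parent_id=8, d 0.
Iteration 1: join on id=8 -> Mystery (id 8, parent_id=6, d 1).
Iteration 2: join on id=6 -> Video (id 6, parent_id=4, d 2).
Iteration 3: join on id=4 -> Games (id 4, parent_id=3, d 3).
Iteration 4: join on id=3 -> Fantasy (id 3, parent_id=1, d 4).
Iteration 5: join on id=1 -> All (id 1, parent_id=NULL, d 5).
Iteration 6: parent_id is NULL; no match; recursion stops.
d values: 0, 1, 2, 3, 4, 5; the maximum is 5.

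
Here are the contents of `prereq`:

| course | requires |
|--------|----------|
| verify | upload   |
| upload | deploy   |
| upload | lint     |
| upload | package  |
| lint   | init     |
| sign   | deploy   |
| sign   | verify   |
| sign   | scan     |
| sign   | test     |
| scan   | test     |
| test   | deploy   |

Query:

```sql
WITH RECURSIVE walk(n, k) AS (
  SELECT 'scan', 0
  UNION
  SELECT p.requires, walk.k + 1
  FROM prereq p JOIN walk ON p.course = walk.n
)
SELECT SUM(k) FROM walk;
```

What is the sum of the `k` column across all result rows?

Base: (scan, k=0).
Iteration 1: edges from {scan} -> (test, k=1).
Iteration 2: edges from {test} -> (deploy, k=2).
Iteration 3: no outgoing edges from {deploy}; recursion stops.
SUM(k) = 0 + 1 + 2 = 3.

3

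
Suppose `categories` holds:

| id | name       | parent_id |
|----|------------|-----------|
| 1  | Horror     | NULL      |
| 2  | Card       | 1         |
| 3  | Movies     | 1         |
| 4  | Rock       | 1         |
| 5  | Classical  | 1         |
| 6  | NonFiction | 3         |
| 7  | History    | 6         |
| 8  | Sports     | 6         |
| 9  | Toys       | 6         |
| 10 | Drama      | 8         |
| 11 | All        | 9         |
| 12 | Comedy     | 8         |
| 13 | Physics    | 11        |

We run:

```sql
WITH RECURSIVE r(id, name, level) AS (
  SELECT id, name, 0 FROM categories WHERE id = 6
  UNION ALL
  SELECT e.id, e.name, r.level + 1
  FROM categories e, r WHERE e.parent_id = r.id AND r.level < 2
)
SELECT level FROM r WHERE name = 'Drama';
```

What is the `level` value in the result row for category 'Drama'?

2

Base: id=6 (NonFiction) at level 0.
Iteration 1: rows with parent_id in {6} -> History (id 7, level 1), Sports (id 8, level 1), Toys (id 9, level 1).
Iteration 2: rows with parent_id in {7,8,9} -> Drama (id 10, level 2), All (id 11, level 2), Comedy (id 12, level 2).
Iteration 3: level < 2 fails for all current rows; recursion stops.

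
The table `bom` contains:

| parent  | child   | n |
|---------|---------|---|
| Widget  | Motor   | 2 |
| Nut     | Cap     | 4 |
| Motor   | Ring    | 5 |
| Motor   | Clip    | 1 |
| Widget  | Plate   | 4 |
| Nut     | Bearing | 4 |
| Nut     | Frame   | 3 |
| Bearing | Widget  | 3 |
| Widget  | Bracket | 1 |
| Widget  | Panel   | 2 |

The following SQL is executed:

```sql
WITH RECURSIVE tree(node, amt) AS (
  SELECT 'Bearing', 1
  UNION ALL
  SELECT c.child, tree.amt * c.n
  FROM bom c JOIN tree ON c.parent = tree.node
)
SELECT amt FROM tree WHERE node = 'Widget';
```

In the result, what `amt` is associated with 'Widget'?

Base: (Bearing, amt=1).
Iteration 1: components of {Bearing} -> Widget = 1*3 = 3.
Iteration 2: components of {Widget} -> Bracket = 3*1 = 3, Motor = 3*2 = 6, Panel = 3*2 = 6, Plate = 3*4 = 12.
Iteration 3: components of {Bracket,Motor,Panel,Plate} -> Clip = 6*1 = 6, Ring = 6*5 = 30.
Iteration 4: no further components; recursion stops.

3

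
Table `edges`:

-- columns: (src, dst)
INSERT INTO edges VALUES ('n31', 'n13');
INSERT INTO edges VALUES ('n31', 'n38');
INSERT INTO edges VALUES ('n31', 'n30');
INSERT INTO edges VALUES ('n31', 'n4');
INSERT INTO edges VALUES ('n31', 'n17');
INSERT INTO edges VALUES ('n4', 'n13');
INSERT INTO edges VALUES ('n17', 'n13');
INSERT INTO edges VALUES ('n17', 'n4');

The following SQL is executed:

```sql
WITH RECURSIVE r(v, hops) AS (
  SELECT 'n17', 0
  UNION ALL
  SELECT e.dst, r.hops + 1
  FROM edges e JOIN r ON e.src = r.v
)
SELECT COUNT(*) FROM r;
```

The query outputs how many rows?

Base: (n17, hops=0).
Iteration 1: edges from {n17} -> (n13, hops=1), (n4, hops=1).
Iteration 2: edges from {n13,n4} -> (n13, hops=2).
Iteration 3: no outgoing edges from {n13}; recursion stops.
Total rows emitted: 4.

4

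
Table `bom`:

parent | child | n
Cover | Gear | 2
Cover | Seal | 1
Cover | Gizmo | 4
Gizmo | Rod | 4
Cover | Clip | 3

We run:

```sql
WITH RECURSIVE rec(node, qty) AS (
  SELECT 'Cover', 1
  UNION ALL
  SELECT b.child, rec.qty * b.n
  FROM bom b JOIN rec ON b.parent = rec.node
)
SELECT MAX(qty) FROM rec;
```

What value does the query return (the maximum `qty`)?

Base: (Cover, qty=1).
Iteration 1: components of {Cover} -> Clip = 1*3 = 3, Gear = 1*2 = 2, Gizmo = 1*4 = 4, Seal = 1*1 = 1.
Iteration 2: components of {Clip,Gear,Gizmo,Seal} -> Rod = 4*4 = 16.
Iteration 3: no further components; recursion stops.
qty values: 1, 3, 4, 1, 2, 16; the maximum is 16.

16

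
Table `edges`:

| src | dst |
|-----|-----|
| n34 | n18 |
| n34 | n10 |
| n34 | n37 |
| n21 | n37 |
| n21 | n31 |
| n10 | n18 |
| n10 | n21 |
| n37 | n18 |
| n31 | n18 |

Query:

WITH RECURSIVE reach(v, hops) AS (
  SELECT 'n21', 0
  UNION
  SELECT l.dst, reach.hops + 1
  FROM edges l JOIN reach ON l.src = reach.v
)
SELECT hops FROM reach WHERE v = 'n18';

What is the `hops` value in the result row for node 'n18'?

2

Base: (n21, hops=0).
Iteration 1: edges from {n21} -> (n31, hops=1), (n37, hops=1).
Iteration 2: edges from {n31,n37} -> (n18, hops=2). [UNION drops 1 duplicate row(s)]
Iteration 3: no outgoing edges from {n18}; recursion stops.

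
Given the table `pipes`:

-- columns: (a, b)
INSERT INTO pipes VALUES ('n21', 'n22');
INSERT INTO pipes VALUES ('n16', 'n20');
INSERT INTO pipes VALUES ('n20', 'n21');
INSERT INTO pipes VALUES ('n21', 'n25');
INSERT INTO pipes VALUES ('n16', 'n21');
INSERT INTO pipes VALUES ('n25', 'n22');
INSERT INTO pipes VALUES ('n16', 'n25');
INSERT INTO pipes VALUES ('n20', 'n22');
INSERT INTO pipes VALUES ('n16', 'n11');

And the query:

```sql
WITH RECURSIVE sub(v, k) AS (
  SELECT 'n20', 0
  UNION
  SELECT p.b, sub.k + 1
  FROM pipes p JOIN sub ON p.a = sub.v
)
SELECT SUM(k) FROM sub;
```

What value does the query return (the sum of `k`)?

9

Base: (n20, k=0).
Iteration 1: edges from {n20} -> (n21, k=1), (n22, k=1).
Iteration 2: edges from {n21,n22} -> (n22, k=2), (n25, k=2).
Iteration 3: edges from {n22,n25} -> (n22, k=3).
Iteration 4: no outgoing edges from {n22}; recursion stops.
SUM(k) = 0 + 1 + 1 + 2 + 2 + 3 = 9.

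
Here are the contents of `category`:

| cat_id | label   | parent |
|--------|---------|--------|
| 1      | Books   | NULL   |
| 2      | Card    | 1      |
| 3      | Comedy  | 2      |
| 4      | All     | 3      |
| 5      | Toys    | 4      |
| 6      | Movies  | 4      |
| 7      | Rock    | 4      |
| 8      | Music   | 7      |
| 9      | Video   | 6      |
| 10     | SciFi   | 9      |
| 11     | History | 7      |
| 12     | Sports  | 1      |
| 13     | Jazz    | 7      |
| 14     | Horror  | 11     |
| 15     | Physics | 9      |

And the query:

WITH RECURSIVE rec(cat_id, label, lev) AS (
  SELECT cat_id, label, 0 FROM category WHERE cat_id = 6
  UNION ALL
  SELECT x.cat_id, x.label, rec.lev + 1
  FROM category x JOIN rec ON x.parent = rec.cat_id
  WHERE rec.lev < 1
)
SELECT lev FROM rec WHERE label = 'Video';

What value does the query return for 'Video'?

1

Base: cat_id=6 (Movies) at lev 0.
Iteration 1: rows with parent in {6} -> Video (id 9, lev 1).
Iteration 2: lev < 1 fails for all current rows; recursion stops.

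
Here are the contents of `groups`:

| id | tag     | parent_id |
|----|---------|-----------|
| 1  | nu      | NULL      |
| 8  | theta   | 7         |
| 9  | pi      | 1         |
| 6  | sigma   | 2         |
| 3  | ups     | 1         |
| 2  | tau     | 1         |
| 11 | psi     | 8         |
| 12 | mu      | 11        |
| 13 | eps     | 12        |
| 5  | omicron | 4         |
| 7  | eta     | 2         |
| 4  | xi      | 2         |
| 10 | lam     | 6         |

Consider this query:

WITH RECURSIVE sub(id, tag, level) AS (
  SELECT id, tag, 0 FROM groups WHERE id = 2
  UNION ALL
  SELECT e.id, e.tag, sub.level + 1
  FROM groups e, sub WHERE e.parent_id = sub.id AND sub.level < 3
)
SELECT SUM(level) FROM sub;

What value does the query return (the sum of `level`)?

Base: id=2 (tau) at level 0.
Iteration 1: rows with parent_id in {2} -> xi (id 4, level 1), sigma (id 6, level 1), eta (id 7, level 1).
Iteration 2: rows with parent_id in {4,6,7} -> omicron (id 5, level 2), theta (id 8, level 2), lam (id 10, level 2).
Iteration 3: rows with parent_id in {5,8,10} -> psi (id 11, level 3).
Iteration 4: level < 3 fails for all current rows; recursion stops.
SUM(level) = 0 + 1 + 1 + 1 + 2 + 2 + 2 + 3 = 12.

12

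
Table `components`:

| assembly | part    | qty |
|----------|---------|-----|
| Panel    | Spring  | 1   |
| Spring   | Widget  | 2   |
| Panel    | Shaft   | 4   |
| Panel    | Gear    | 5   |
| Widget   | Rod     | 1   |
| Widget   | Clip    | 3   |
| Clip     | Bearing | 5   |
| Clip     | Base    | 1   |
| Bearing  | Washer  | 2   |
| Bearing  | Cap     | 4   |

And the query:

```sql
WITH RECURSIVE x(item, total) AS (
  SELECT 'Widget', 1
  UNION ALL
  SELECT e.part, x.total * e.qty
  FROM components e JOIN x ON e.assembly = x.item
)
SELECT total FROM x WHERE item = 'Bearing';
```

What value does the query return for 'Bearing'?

Base: (Widget, total=1).
Iteration 1: components of {Widget} -> Clip = 1*3 = 3, Rod = 1*1 = 1.
Iteration 2: components of {Clip,Rod} -> Base = 3*1 = 3, Bearing = 3*5 = 15.
Iteration 3: components of {Base,Bearing} -> Cap = 15*4 = 60, Washer = 15*2 = 30.
Iteration 4: no further components; recursion stops.

15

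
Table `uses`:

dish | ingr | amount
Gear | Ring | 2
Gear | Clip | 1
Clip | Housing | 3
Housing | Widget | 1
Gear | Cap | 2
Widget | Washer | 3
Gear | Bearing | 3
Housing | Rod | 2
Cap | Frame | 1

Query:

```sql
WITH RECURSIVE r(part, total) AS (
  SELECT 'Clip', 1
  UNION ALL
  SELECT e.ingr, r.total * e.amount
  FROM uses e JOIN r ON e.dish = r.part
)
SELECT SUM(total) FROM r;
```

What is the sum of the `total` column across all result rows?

22

Base: (Clip, total=1).
Iteration 1: components of {Clip} -> Housing = 1*3 = 3.
Iteration 2: components of {Housing} -> Rod = 3*2 = 6, Widget = 3*1 = 3.
Iteration 3: components of {Rod,Widget} -> Washer = 3*3 = 9.
Iteration 4: no further components; recursion stops.
SUM(total) = 1 + 3 + 3 + 6 + 9 = 22.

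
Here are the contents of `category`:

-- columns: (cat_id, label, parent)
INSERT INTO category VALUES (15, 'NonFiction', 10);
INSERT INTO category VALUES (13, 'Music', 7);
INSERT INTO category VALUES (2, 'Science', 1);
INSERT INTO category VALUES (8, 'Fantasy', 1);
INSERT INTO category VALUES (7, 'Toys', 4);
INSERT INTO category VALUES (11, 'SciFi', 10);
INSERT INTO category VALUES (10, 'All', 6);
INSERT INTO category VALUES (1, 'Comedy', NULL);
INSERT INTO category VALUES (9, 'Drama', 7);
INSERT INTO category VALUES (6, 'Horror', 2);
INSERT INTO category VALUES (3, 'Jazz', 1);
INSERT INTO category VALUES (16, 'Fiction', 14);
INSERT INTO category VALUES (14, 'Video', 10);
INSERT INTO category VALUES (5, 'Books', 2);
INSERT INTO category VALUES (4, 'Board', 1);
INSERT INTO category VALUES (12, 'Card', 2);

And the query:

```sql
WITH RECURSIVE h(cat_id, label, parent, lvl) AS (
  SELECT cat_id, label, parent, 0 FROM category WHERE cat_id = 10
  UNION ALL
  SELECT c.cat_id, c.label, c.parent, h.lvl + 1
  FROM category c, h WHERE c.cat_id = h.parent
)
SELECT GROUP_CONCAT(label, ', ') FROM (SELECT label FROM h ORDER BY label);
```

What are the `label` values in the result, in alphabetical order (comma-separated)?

All, Comedy, Horror, Science

Base: cat_id=10 (All), parent=6, lvl 0.
Iteration 1: join on cat_id=6 -> Horror (id 6, parent=2, lvl 1).
Iteration 2: join on cat_id=2 -> Science (id 2, parent=1, lvl 2).
Iteration 3: join on cat_id=1 -> Comedy (id 1, parent=NULL, lvl 3).
Iteration 4: parent is NULL; no match; recursion stops.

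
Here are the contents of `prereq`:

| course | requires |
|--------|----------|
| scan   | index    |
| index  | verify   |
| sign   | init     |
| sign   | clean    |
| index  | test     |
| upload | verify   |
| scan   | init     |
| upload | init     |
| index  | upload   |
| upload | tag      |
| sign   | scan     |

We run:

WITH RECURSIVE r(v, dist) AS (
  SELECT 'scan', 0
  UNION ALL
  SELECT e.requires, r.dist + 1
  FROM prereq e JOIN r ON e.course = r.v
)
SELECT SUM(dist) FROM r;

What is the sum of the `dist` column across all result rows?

Base: (scan, dist=0).
Iteration 1: edges from {scan} -> (index, dist=1), (init, dist=1).
Iteration 2: edges from {index,init} -> (test, dist=2), (upload, dist=2), (verify, dist=2).
Iteration 3: edges from {test,upload,verify} -> (init, dist=3), (tag, dist=3), (verify, dist=3).
Iteration 4: no outgoing edges from {init,tag,verify}; recursion stops.
SUM(dist) = 0 + 1 + 1 + 2 + 2 + 2 + 3 + 3 + 3 = 17.

17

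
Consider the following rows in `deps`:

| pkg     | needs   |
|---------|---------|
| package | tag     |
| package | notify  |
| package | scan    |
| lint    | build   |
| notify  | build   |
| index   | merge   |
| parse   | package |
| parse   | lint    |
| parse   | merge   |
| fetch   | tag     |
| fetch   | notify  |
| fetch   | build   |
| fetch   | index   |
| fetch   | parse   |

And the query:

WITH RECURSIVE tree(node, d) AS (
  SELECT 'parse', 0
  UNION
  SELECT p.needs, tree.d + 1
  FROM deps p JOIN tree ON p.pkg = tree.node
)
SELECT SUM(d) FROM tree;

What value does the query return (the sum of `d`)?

Base: (parse, d=0).
Iteration 1: edges from {parse} -> (lint, d=1), (merge, d=1), (package, d=1).
Iteration 2: edges from {lint,merge,package} -> (build, d=2), (notify, d=2), (scan, d=2), (tag, d=2).
Iteration 3: edges from {build,notify,scan,tag} -> (build, d=3).
Iteration 4: no outgoing edges from {build}; recursion stops.
SUM(d) = 0 + 1 + 1 + 1 + 2 + 2 + 2 + 2 + 3 = 14.

14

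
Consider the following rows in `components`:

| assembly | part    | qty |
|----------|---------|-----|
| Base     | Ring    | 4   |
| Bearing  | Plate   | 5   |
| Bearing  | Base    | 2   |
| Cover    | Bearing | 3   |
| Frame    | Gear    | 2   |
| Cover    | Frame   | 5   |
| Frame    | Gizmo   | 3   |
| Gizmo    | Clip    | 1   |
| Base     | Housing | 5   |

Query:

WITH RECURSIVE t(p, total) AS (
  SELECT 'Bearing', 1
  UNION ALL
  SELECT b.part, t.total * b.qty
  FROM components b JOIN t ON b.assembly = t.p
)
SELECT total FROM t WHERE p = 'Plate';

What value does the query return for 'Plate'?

Base: (Bearing, total=1).
Iteration 1: components of {Bearing} -> Base = 1*2 = 2, Plate = 1*5 = 5.
Iteration 2: components of {Base,Plate} -> Housing = 2*5 = 10, Ring = 2*4 = 8.
Iteration 3: no further components; recursion stops.

5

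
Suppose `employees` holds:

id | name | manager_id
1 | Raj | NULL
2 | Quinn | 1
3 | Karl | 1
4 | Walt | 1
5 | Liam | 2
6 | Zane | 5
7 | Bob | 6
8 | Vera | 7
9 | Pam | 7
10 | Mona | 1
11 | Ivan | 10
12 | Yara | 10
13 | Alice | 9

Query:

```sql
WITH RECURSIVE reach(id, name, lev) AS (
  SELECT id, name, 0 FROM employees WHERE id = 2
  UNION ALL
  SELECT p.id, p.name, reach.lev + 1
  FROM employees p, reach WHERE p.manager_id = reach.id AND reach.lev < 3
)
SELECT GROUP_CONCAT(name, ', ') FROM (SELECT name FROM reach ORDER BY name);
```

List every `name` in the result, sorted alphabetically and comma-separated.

Bob, Liam, Quinn, Zane

Base: id=2 (Quinn) at lev 0.
Iteration 1: rows with manager_id in {2} -> Liam (id 5, lev 1).
Iteration 2: rows with manager_id in {5} -> Zane (id 6, lev 2).
Iteration 3: rows with manager_id in {6} -> Bob (id 7, lev 3).
Iteration 4: lev < 3 fails for all current rows; recursion stops.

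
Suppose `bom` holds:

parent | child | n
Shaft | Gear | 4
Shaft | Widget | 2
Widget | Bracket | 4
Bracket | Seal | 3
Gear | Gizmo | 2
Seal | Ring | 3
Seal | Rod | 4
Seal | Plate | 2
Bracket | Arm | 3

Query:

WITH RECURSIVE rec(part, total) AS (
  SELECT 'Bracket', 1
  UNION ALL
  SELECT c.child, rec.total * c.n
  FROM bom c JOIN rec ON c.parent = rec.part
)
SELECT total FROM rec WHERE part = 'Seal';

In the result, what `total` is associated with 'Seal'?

Base: (Bracket, total=1).
Iteration 1: components of {Bracket} -> Arm = 1*3 = 3, Seal = 1*3 = 3.
Iteration 2: components of {Arm,Seal} -> Plate = 3*2 = 6, Ring = 3*3 = 9, Rod = 3*4 = 12.
Iteration 3: no further components; recursion stops.

3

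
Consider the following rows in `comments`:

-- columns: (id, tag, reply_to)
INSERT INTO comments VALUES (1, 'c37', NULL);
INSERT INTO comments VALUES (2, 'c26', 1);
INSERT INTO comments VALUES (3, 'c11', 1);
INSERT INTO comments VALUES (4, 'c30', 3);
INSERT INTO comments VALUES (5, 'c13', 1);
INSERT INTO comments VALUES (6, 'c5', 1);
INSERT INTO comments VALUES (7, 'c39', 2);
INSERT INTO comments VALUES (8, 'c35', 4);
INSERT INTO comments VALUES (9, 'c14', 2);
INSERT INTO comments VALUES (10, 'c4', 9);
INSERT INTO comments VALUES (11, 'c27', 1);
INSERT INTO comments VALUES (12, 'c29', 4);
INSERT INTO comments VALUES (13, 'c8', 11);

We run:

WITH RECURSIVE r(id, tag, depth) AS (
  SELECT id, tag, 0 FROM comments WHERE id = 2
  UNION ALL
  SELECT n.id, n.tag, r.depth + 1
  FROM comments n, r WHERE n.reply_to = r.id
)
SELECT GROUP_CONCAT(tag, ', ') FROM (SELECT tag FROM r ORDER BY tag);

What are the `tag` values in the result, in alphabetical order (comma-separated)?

Base: id=2 (c26) at depth 0.
Iteration 1: rows with reply_to in {2} -> c39 (id 7, depth 1), c14 (id 9, depth 1).
Iteration 2: rows with reply_to in {7,9} -> c4 (id 10, depth 2).
Iteration 3: no rows with reply_to in {10}; recursion stops.

c14, c26, c39, c4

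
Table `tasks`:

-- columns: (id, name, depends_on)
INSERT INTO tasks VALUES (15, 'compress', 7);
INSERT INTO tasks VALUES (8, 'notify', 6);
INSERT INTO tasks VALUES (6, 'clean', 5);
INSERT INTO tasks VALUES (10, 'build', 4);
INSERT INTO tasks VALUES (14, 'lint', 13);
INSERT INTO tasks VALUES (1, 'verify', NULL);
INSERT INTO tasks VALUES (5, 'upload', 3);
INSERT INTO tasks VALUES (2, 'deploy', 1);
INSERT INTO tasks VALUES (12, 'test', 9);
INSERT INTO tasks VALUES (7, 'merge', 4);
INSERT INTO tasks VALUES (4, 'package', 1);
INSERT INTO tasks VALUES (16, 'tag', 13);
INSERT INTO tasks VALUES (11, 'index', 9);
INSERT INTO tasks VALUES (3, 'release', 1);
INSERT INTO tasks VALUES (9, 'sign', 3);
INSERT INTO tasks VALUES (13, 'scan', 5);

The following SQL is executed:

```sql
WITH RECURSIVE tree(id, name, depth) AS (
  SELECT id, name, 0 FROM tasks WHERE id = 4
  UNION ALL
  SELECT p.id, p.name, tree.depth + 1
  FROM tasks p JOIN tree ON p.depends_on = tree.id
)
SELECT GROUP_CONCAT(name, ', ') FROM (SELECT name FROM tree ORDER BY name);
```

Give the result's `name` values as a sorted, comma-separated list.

build, compress, merge, package

Base: id=4 (package) at depth 0.
Iteration 1: rows with depends_on in {4} -> merge (id 7, depth 1), build (id 10, depth 1).
Iteration 2: rows with depends_on in {7,10} -> compress (id 15, depth 2).
Iteration 3: no rows with depends_on in {15}; recursion stops.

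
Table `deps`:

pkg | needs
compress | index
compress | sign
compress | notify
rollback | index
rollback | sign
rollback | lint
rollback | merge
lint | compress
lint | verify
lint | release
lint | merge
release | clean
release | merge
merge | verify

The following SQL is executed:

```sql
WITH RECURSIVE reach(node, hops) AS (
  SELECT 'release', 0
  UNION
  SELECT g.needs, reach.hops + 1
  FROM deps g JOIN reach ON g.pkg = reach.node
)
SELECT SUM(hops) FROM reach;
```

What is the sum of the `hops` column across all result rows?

Base: (release, hops=0).
Iteration 1: edges from {release} -> (clean, hops=1), (merge, hops=1).
Iteration 2: edges from {clean,merge} -> (verify, hops=2).
Iteration 3: no outgoing edges from {verify}; recursion stops.
SUM(hops) = 0 + 1 + 1 + 2 = 4.

4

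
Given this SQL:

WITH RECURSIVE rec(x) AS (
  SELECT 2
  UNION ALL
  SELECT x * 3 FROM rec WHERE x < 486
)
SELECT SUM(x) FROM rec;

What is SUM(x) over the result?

728

Base: x=2.
Iteration 1: 2 < 486 holds -> x = 2 * 3 = 6.
Iteration 2: 6 < 486 holds -> x = 6 * 3 = 18.
Iteration 3: 18 < 486 holds -> x = 18 * 3 = 54.
Iteration 4: 54 < 486 holds -> x = 54 * 3 = 162.
Iteration 5: 162 < 486 holds -> x = 162 * 3 = 486.
Iteration 6: 486 < 486 fails; recursion stops.
SUM(x) = 2 + 6 + 18 + 54 + 162 + 486 = 728.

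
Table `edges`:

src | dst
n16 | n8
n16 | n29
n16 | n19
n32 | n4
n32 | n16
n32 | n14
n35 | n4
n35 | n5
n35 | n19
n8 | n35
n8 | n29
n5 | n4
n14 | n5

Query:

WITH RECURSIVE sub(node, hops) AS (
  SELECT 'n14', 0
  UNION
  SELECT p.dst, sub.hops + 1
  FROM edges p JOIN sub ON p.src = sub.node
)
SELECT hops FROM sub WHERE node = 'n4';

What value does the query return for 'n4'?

2

Base: (n14, hops=0).
Iteration 1: edges from {n14} -> (n5, hops=1).
Iteration 2: edges from {n5} -> (n4, hops=2).
Iteration 3: no outgoing edges from {n4}; recursion stops.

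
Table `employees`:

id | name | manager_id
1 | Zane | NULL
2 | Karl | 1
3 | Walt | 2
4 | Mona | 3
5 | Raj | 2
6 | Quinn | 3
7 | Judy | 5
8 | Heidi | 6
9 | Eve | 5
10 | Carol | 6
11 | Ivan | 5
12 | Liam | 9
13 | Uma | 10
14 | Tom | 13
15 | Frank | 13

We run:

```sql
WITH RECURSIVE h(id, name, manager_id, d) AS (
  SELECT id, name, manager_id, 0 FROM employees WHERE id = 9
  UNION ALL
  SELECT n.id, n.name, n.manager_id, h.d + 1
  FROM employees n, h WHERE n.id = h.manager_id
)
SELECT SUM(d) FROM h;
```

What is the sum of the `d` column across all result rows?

Base: id=9 (Eve), manager_id=5, d 0.
Iteration 1: join on id=5 -> Raj (id 5, manager_id=2, d 1).
Iteration 2: join on id=2 -> Karl (id 2, manager_id=1, d 2).
Iteration 3: join on id=1 -> Zane (id 1, manager_id=NULL, d 3).
Iteration 4: manager_id is NULL; no match; recursion stops.
SUM(d) = 0 + 1 + 2 + 3 = 6.

6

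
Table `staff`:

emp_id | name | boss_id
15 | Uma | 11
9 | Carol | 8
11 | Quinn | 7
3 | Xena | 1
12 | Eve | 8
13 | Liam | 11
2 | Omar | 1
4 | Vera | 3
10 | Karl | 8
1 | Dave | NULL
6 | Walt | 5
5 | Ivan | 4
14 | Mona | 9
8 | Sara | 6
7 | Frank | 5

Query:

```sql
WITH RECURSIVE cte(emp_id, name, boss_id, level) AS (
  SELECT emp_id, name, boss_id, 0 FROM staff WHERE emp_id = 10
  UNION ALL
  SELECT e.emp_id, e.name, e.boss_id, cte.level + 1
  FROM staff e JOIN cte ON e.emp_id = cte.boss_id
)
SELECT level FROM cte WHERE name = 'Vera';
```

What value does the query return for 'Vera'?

Base: emp_id=10 (Karl), boss_id=8, level 0.
Iteration 1: join on emp_id=8 -> Sara (id 8, boss_id=6, level 1).
Iteration 2: join on emp_id=6 -> Walt (id 6, boss_id=5, level 2).
Iteration 3: join on emp_id=5 -> Ivan (id 5, boss_id=4, level 3).
Iteration 4: join on emp_id=4 -> Vera (id 4, boss_id=3, level 4).
Iteration 5: join on emp_id=3 -> Xena (id 3, boss_id=1, level 5).
Iteration 6: join on emp_id=1 -> Dave (id 1, boss_id=NULL, level 6).
Iteration 7: boss_id is NULL; no match; recursion stops.

4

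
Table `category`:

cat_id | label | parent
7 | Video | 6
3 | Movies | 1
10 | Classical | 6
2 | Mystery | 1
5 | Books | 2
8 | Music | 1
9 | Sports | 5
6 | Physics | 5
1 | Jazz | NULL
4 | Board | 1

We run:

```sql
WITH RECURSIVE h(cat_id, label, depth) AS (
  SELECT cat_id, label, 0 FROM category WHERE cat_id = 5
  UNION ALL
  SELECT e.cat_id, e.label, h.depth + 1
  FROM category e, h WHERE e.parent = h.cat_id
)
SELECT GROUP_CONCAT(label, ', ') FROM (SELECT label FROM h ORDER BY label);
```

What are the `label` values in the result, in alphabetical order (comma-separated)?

Books, Classical, Physics, Sports, Video

Base: cat_id=5 (Books) at depth 0.
Iteration 1: rows with parent in {5} -> Physics (id 6, depth 1), Sports (id 9, depth 1).
Iteration 2: rows with parent in {6,9} -> Video (id 7, depth 2), Classical (id 10, depth 2).
Iteration 3: no rows with parent in {7,10}; recursion stops.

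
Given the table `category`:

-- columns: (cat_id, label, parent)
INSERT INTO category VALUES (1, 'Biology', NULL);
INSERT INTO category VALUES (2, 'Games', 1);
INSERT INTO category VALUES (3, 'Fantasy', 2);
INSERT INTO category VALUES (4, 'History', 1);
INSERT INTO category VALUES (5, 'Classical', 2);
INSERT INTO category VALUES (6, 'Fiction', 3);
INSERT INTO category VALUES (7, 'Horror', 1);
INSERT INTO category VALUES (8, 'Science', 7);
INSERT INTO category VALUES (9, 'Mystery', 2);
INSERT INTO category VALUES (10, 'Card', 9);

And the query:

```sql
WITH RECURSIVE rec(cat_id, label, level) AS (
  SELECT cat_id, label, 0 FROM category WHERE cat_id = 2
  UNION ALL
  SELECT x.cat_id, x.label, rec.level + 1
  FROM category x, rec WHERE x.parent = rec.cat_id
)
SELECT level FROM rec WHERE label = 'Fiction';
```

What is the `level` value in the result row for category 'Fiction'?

Base: cat_id=2 (Games) at level 0.
Iteration 1: rows with parent in {2} -> Fantasy (id 3, level 1), Classical (id 5, level 1), Mystery (id 9, level 1).
Iteration 2: rows with parent in {3,5,9} -> Fiction (id 6, level 2), Card (id 10, level 2).
Iteration 3: no rows with parent in {6,10}; recursion stops.

2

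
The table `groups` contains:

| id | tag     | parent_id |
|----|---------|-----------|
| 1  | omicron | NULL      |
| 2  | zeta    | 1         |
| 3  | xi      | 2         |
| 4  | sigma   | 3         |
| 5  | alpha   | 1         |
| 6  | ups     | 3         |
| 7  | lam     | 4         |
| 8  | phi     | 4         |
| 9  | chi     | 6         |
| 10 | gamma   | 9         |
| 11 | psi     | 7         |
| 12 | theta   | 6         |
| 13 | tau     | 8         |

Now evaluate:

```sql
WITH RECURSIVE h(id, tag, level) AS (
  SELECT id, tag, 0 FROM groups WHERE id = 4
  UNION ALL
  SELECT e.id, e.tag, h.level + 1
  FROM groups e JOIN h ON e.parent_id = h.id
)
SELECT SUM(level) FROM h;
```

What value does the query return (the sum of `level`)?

Base: id=4 (sigma) at level 0.
Iteration 1: rows with parent_id in {4} -> lam (id 7, level 1), phi (id 8, level 1).
Iteration 2: rows with parent_id in {7,8} -> psi (id 11, level 2), tau (id 13, level 2).
Iteration 3: no rows with parent_id in {11,13}; recursion stops.
SUM(level) = 0 + 1 + 1 + 2 + 2 = 6.

6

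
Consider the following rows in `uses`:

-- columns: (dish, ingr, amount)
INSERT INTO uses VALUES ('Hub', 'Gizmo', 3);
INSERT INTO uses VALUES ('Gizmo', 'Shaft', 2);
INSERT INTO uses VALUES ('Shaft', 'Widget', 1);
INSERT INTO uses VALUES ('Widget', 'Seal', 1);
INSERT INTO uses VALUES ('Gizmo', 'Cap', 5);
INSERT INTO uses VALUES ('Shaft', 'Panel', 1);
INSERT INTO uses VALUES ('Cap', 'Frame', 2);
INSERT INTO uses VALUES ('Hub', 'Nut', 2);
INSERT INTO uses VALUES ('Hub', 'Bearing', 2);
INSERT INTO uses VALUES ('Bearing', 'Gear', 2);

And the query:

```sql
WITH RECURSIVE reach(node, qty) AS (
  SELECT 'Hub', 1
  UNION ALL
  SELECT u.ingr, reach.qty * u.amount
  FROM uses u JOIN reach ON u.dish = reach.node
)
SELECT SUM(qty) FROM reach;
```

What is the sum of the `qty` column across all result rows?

Base: (Hub, qty=1).
Iteration 1: components of {Hub} -> Bearing = 1*2 = 2, Gizmo = 1*3 = 3, Nut = 1*2 = 2.
Iteration 2: components of {Bearing,Gizmo,Nut} -> Cap = 3*5 = 15, Gear = 2*2 = 4, Shaft = 3*2 = 6.
Iteration 3: components of {Cap,Gear,Shaft} -> Frame = 15*2 = 30, Panel = 6*1 = 6, Widget = 6*1 = 6.
Iteration 4: components of {Frame,Panel,Widget} -> Seal = 6*1 = 6.
Iteration 5: no further components; recursion stops.
SUM(qty) = 1 + 3 + 2 + 2 + 6 + 15 + 4 + 6 + 6 + 30 + 6 = 81.

81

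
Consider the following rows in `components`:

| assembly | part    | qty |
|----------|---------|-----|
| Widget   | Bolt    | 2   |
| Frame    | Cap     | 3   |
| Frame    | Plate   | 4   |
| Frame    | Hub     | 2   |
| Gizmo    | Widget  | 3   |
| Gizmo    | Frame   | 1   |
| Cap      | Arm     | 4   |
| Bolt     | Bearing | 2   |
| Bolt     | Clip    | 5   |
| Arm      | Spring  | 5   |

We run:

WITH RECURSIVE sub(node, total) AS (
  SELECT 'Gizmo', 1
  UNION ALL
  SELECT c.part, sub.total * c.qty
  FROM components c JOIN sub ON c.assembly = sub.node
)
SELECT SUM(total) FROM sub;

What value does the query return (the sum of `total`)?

134

Base: (Gizmo, total=1).
Iteration 1: components of {Gizmo} -> Frame = 1*1 = 1, Widget = 1*3 = 3.
Iteration 2: components of {Frame,Widget} -> Bolt = 3*2 = 6, Cap = 1*3 = 3, Hub = 1*2 = 2, Plate = 1*4 = 4.
Iteration 3: components of {Bolt,Cap,Hub,Plate} -> Arm = 3*4 = 12, Bearing = 6*2 = 12, Clip = 6*5 = 30.
Iteration 4: components of {Arm,Bearing,Clip} -> Spring = 12*5 = 60.
Iteration 5: no further components; recursion stops.
SUM(total) = 1 + 1 + 3 + 2 + 3 + 4 + 6 + 12 + 30 + 12 + 60 = 134.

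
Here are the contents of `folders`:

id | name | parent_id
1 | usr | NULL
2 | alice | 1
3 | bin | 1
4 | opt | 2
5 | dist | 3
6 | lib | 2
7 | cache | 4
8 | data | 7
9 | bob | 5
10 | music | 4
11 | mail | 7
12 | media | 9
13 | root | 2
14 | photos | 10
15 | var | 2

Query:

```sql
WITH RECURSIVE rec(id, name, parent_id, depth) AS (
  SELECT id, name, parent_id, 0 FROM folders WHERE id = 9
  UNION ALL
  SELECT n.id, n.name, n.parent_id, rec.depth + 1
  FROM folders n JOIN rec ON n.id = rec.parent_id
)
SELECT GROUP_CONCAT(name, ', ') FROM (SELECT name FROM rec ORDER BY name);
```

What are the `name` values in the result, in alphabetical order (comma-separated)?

Base: id=9 (bob), parent_id=5, depth 0.
Iteration 1: join on id=5 -> dist (id 5, parent_id=3, depth 1).
Iteration 2: join on id=3 -> bin (id 3, parent_id=1, depth 2).
Iteration 3: join on id=1 -> usr (id 1, parent_id=NULL, depth 3).
Iteration 4: parent_id is NULL; no match; recursion stops.

bin, bob, dist, usr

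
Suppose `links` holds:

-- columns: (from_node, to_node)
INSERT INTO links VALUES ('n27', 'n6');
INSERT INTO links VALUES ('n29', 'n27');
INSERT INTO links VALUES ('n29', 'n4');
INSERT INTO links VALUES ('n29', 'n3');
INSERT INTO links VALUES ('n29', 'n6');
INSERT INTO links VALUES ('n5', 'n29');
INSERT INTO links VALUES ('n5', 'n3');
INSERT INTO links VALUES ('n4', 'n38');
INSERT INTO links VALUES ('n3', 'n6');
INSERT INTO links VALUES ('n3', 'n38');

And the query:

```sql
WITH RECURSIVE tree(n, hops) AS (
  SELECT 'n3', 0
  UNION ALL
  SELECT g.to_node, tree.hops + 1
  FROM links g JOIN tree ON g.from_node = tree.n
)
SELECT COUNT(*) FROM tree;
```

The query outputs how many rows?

Base: (n3, hops=0).
Iteration 1: edges from {n3} -> (n38, hops=1), (n6, hops=1).
Iteration 2: no outgoing edges from {n38,n6}; recursion stops.
Total rows emitted: 3.

3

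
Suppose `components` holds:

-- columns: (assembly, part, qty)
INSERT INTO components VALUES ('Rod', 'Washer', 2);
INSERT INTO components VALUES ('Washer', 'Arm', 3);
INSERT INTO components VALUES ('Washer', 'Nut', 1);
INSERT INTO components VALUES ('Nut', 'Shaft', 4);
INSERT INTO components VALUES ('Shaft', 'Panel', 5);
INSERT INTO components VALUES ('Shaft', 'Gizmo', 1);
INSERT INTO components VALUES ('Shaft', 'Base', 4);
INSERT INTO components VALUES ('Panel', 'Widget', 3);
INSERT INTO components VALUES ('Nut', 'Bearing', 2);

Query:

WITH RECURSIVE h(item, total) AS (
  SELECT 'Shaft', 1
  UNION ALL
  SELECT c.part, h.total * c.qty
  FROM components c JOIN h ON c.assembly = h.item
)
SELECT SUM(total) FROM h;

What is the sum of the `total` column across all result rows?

Base: (Shaft, total=1).
Iteration 1: components of {Shaft} -> Base = 1*4 = 4, Gizmo = 1*1 = 1, Panel = 1*5 = 5.
Iteration 2: components of {Base,Gizmo,Panel} -> Widget = 5*3 = 15.
Iteration 3: no further components; recursion stops.
SUM(total) = 1 + 5 + 1 + 4 + 15 = 26.

26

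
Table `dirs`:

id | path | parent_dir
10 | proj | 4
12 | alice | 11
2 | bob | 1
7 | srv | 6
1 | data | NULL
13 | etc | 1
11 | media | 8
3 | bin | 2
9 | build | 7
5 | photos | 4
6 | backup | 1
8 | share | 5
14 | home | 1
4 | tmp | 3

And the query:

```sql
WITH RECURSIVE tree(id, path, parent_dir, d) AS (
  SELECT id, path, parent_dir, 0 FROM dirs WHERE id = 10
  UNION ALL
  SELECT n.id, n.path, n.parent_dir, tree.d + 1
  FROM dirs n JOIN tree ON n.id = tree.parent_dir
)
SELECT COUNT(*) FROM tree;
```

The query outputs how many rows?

5

Base: id=10 (proj), parent_dir=4, d 0.
Iteration 1: join on id=4 -> tmp (id 4, parent_dir=3, d 1).
Iteration 2: join on id=3 -> bin (id 3, parent_dir=2, d 2).
Iteration 3: join on id=2 -> bob (id 2, parent_dir=1, d 3).
Iteration 4: join on id=1 -> data (id 1, parent_dir=NULL, d 4).
Iteration 5: parent_dir is NULL; no match; recursion stops.
Total rows emitted: 5.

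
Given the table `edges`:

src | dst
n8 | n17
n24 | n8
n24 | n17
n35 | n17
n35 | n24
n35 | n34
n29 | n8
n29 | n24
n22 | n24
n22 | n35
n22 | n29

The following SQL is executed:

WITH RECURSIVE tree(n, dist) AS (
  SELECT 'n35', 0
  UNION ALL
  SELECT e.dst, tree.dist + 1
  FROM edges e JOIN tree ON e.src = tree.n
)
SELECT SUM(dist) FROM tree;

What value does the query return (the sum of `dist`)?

10

Base: (n35, dist=0).
Iteration 1: edges from {n35} -> (n17, dist=1), (n24, dist=1), (n34, dist=1).
Iteration 2: edges from {n17,n24,n34} -> (n17, dist=2), (n8, dist=2).
Iteration 3: edges from {n17,n8} -> (n17, dist=3).
Iteration 4: no outgoing edges from {n17}; recursion stops.
SUM(dist) = 0 + 1 + 1 + 1 + 2 + 2 + 3 = 10.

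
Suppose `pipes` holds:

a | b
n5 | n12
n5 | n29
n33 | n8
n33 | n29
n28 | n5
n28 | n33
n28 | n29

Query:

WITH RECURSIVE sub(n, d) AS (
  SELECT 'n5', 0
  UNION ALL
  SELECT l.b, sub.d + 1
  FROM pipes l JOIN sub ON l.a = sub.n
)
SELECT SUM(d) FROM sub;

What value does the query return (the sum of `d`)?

Base: (n5, d=0).
Iteration 1: edges from {n5} -> (n12, d=1), (n29, d=1).
Iteration 2: no outgoing edges from {n12,n29}; recursion stops.
SUM(d) = 0 + 1 + 1 = 2.

2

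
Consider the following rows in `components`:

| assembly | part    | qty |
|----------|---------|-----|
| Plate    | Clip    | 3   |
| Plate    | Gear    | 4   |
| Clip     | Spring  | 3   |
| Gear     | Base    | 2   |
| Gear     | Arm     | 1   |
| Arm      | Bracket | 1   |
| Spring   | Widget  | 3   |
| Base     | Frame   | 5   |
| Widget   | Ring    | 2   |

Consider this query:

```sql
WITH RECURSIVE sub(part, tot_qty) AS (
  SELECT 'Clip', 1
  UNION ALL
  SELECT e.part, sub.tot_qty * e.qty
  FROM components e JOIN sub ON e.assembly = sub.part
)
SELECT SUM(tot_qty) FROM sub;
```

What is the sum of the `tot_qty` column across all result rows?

31

Base: (Clip, tot_qty=1).
Iteration 1: components of {Clip} -> Spring = 1*3 = 3.
Iteration 2: components of {Spring} -> Widget = 3*3 = 9.
Iteration 3: components of {Widget} -> Ring = 9*2 = 18.
Iteration 4: no further components; recursion stops.
SUM(tot_qty) = 1 + 3 + 9 + 18 = 31.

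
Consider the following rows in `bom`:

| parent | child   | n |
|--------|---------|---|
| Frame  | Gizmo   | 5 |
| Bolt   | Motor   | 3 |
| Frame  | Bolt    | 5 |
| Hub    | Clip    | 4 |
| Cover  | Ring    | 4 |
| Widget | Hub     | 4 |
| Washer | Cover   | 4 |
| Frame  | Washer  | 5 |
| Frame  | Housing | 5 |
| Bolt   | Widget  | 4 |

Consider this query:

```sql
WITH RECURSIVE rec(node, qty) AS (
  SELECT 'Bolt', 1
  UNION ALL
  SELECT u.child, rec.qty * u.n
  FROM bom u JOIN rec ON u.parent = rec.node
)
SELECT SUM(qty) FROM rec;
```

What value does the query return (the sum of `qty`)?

88

Base: (Bolt, qty=1).
Iteration 1: components of {Bolt} -> Motor = 1*3 = 3, Widget = 1*4 = 4.
Iteration 2: components of {Motor,Widget} -> Hub = 4*4 = 16.
Iteration 3: components of {Hub} -> Clip = 16*4 = 64.
Iteration 4: no further components; recursion stops.
SUM(qty) = 1 + 4 + 3 + 16 + 64 = 88.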